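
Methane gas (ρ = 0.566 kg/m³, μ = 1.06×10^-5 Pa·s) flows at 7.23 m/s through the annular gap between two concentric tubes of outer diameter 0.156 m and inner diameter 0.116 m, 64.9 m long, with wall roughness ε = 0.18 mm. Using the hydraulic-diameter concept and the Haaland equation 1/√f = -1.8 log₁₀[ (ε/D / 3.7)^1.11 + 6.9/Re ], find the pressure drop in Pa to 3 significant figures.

ΔP ≈ 830 Pa

Hydraulic diameter D_h = 4A/P = D_o - D_i = 0.156 - 0.116 = 0.04 m.
Re = ρVD_h/μ = 0.566·7.23·0.04/1.06e-05 = 1.544e+04.
ε/D_h = 0.00018/0.04 = 0.0045; Haaland gives 1/√f = -1.8 log₁₀[0.000581+0.000447] = 5.378, so f = 0.03457.
ΔP = f(L/D_h)(ρV²/2) = 0.03457·64.9/0.04·14.79 = 829.8 Pa.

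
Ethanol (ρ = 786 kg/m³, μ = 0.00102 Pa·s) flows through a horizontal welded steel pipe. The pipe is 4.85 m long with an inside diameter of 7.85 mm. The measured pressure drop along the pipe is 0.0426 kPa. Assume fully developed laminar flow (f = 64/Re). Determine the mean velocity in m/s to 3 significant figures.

V ≈ 0.0166 m/s

For laminar flow, f = 64/Re with Re = ρVD/μ, so Darcy-Weisbach reduces to ΔP = 32μLV/D². Solving for V: V = ΔP·D²/(32μL) = 42.6·(0.00785)²/(32·0.00102·4.85) = 0.01658 m/s.
Check: Re = ρVD/μ = 786·0.01658·0.00785/0.00102 = 100.3 < 2300, so the laminar assumption holds.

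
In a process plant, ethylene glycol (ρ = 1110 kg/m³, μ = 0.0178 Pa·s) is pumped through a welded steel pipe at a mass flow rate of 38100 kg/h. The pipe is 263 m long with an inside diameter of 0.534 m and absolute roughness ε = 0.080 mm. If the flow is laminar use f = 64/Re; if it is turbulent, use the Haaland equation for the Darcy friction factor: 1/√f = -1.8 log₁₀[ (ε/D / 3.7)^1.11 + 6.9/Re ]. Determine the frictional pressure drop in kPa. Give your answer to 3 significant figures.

ṁ = 38100 kg/h = 38100/3600 = 10.58 kg/s.
A = πD²/4 = π(0.534)²/4 = 0.224 m²; mean velocity V = ṁ/(ρA) = 10.58/(1110 · 0.224) = 0.04257 m/s.
Reynolds number Re = ρVD/μ = 1110 · 0.04257 · 0.534 / 0.0178 = 1418.
Re < 2300 → laminar flow, so f = 64/Re = 64/1418 = 0.04514 (the turbulent correlation is not needed).
Darcy-Weisbach: ΔP = f(L/D)(ρV²/2) = 0.04514·(263/0.534)·(1110·0.04257²/2) = 0.04514·492.5·1.006 = 22.37 Pa.
ΔP = 22.37 Pa = 0.0224 kPa.

ΔP ≈ 0.0224 kPa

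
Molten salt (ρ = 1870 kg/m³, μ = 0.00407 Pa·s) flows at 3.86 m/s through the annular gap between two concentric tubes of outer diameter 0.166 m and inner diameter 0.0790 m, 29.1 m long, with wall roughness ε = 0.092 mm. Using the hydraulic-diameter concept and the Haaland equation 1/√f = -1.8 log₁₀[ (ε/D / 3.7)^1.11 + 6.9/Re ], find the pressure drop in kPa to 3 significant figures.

ΔP ≈ 100 kPa

Hydraulic diameter D_h = 4A/P = D_o - D_i = 0.166 - 0.079 = 0.087 m.
Re = ρVD_h/μ = 1870·3.86·0.087/0.00407 = 1.543e+05.
ε/D_h = 9.2e-05/0.087 = 0.00106; Haaland gives 1/√f = -1.8 log₁₀[0.000116+4.47e-05] = 6.827, so f = 0.02146.
ΔP = f(L/D_h)(ρV²/2) = 0.02146·29.1/0.087·1.393e+04 = 9.998e+04 Pa.
ΔP = 100 kPa.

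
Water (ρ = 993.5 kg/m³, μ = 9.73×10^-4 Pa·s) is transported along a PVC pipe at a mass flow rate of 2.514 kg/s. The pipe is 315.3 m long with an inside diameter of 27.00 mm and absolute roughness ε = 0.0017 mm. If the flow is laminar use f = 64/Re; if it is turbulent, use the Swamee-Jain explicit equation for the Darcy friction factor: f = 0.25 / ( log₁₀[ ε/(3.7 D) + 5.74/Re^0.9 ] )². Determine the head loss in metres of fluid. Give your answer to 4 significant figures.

h_f ≈ 204.3 m

A = πD²/4 = π(0.027)²/4 = 0.0005726 m²; mean velocity V = ṁ/(ρA) = 2.514/(993.5 · 0.0005726) = 4.42 m/s.
Reynolds number Re = ρVD/μ = 993.5 · 4.42 · 0.027 / 0.000973 = 1.218e+05.
Re > 4000 → turbulent. Relative roughness ε/D = 1.7e-06/0.027 = 6.3e-05. Swamee-Jain: f = 0.25/(log₁₀[6.3e-05/3.7 + 5.74/1.218e+05^0.9])² = 0.25/(log₁₀[1.7e-05 + 0.000152])² = 0.25/(-3.772)² = 0.01757.
Darcy-Weisbach: ΔP = f(L/D)(ρV²/2) = 0.01757·(315.3/0.027)·(993.5·4.42²/2) = 0.01757·1.168e+04·9703 = 1.991e+06 Pa.
Head loss h_f = ΔP/(ρg) = 1.991e+06/(993.5·9.81) = 204.3 m.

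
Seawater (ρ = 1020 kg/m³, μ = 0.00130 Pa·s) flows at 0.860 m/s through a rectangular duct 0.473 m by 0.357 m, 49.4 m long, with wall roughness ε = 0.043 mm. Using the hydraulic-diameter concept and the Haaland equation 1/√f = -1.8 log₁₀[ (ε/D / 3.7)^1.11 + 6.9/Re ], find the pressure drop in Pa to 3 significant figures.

ΔP ≈ 709 Pa

Hydraulic diameter D_h = 4A/P = 4·(0.473·0.357)/(2·(0.473+0.357)) = 0.6754/1.66 = 0.4069 m.
Re = ρVD_h/μ = 1020·0.86·0.4069/0.0013 = 2.746e+05.
ε/D_h = 4.3e-05/0.4069 = 0.000106; Haaland gives 1/√f = -1.8 log₁₀[9.03e-06+2.51e-05] = 8.04, so f = 0.01547.
ΔP = f(L/D_h)(ρV²/2) = 0.01547·49.4/0.4069·377.2 = 708.5 Pa.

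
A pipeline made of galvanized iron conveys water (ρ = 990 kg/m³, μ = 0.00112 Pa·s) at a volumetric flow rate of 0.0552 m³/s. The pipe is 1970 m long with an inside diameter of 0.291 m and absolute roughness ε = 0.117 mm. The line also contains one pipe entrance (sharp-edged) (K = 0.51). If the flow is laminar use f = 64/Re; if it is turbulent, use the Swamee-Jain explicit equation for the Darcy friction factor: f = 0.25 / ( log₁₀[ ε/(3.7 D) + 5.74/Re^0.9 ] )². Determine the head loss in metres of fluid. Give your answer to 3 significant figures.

h_f ≈ 4.36 m

Cross-sectional area A = πD²/4 = π(0.291)²/4 = 0.06651 m²; mean velocity V = Q/A = 0.0552/0.06651 = 0.83 m/s.
Reynolds number Re = ρVD/μ = 990 · 0.83 · 0.291 / 0.00112 = 2.135e+05.
Re > 4000 → turbulent. Relative roughness ε/D = 0.000117/0.291 = 0.000402. Swamee-Jain: f = 0.25/(log₁₀[0.000402/3.7 + 5.74/2.135e+05^0.9])² = 0.25/(log₁₀[0.000109 + 9.17e-05])² = 0.25/(-3.698)² = 0.01828.
Total minor-loss coefficient ΣK = 1·0.51 = 0.51.
ΔP = [f·L/D + ΣK]·(ρV²/2) = [0.01828·1970/0.291 + 0.51]·(990·0.83²/2) = [123.8 + 0.51]·341 = 4.237e+04 Pa.
Head loss h_f = ΔP/(ρg) = 4.237e+04/(990·9.81) = 4.36 m.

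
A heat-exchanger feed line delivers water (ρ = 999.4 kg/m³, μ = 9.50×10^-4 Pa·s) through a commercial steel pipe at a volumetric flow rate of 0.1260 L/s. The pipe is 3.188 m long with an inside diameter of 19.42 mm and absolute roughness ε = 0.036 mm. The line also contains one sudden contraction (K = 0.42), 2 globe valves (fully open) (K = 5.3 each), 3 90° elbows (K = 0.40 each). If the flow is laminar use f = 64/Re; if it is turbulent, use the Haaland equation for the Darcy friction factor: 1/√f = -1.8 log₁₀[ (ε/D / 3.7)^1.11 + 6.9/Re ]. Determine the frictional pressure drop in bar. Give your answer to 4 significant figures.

ΔP ≈ 0.01616 bar

Q = 0.1260 L/s = 0.1260/1000 = 0.000126 m³/s.
Cross-sectional area A = πD²/4 = π(0.01942)²/4 = 0.0002962 m²; mean velocity V = Q/A = 0.000126/0.0002962 = 0.4254 m/s.
Reynolds number Re = ρVD/μ = 999.4 · 0.4254 · 0.01942 / 0.00095 = 8691.
Re > 4000 → turbulent. Relative roughness ε/D = 3.6e-05/0.01942 = 0.00185. Haaland: 1/√f = -1.8 log₁₀[(0.00185/3.7)^1.11 + 6.9/8691] = -1.8 log₁₀[0.000217 + 0.000794] = 5.391, so f = 0.0344.
Total minor-loss coefficient ΣK = 1·0.42 + 2·5.3 + 3·0.4 = 12.2.
ΔP = [f·L/D + ΣK]·(ρV²/2) = [0.0344·3.188/0.01942 + 12.2]·(999.4·0.4254²/2) = [5.648 + 12.2]·90.42 = 1616 Pa.
ΔP = 1616 Pa = 0.01616 bar.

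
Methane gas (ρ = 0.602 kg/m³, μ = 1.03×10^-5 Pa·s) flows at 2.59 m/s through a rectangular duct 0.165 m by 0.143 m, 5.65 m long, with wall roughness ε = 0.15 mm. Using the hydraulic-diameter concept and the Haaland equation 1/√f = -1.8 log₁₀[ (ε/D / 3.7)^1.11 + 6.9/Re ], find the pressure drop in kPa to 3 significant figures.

ΔP ≈ 0.00200 kPa

Hydraulic diameter D_h = 4A/P = 4·(0.165·0.143)/(2·(0.165+0.143)) = 0.09438/0.616 = 0.1532 m.
Re = ρVD_h/μ = 0.602·2.59·0.1532/1.03e-05 = 2.319e+04.
ε/D_h = 0.00015/0.1532 = 0.000979; Haaland gives 1/√f = -1.8 log₁₀[0.000107+0.000298] = 6.108, so f = 0.02681.
ΔP = f(L/D_h)(ρV²/2) = 0.02681·5.65/0.1532·2.019 = 1.996 Pa.
ΔP = 0.00200 kPa.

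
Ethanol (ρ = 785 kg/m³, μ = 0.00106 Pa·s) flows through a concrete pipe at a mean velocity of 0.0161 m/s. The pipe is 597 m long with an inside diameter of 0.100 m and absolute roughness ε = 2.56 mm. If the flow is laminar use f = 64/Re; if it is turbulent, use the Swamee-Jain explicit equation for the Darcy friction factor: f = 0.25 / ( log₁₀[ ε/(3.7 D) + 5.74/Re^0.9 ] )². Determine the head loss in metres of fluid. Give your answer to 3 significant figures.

Reynolds number Re = ρVD/μ = 785 · 0.0161 · 0.1 / 0.00106 = 1192.
Re < 2300 → laminar flow, so f = 64/Re = 64/1192 = 0.05368 (the turbulent correlation is not needed).
Darcy-Weisbach: ΔP = f(L/D)(ρV²/2) = 0.05368·(597/0.1)·(785·0.0161²/2) = 0.05368·5970·0.1017 = 32.6 Pa.
Head loss h_f = ΔP/(ρg) = 32.6/(785·9.81) = 0.00423 m.

h_f ≈ 0.00423 m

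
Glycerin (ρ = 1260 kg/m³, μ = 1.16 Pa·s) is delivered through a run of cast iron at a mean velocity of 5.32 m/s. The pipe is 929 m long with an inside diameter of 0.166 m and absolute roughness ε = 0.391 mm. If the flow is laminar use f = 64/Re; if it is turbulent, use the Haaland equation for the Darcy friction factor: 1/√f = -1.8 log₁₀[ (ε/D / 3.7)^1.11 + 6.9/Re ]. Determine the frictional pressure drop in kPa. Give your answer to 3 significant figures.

Reynolds number Re = ρVD/μ = 1260 · 5.32 · 0.166 / 1.16 = 959.3.
Re < 2300 → laminar flow, so f = 64/Re = 64/959.3 = 0.06672 (the turbulent correlation is not needed).
Darcy-Weisbach: ΔP = f(L/D)(ρV²/2) = 0.06672·(929/0.166)·(1260·5.32²/2) = 0.06672·5596·1.783e+04 = 6.658e+06 Pa.
ΔP = 6.658e+06 Pa = 6660 kPa.

ΔP ≈ 6660 kPa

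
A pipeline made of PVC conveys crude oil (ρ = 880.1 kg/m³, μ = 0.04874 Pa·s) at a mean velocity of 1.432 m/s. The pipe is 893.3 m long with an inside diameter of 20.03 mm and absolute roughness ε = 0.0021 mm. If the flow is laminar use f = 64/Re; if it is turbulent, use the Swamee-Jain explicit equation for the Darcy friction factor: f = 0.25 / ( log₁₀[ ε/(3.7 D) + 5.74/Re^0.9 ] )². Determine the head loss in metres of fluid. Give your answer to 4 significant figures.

h_f ≈ 576.0 m

Reynolds number Re = ρVD/μ = 880.1 · 1.432 · 0.02003 / 0.0487 = 517.9.
Re < 2300 → laminar flow, so f = 64/Re = 64/517.9 = 0.1236 (the turbulent correlation is not needed).
Darcy-Weisbach: ΔP = f(L/D)(ρV²/2) = 0.1236·(893.3/0.02003)·(880.1·1.432²/2) = 0.1236·4.46e+04·902.4 = 4.973e+06 Pa.
Head loss h_f = ΔP/(ρg) = 4.973e+06/(880.1·9.81) = 576.0 m.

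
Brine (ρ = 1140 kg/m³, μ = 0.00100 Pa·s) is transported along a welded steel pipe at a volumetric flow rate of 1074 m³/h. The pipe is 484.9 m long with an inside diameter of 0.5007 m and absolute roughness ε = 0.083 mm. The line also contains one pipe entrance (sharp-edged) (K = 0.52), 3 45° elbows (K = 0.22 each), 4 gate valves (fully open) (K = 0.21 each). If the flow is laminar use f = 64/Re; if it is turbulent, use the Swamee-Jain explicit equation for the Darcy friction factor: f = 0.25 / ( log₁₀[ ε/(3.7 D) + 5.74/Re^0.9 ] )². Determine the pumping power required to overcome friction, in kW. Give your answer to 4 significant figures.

P ≈ 6.277 kW

Q = 1074 m³/h = 1074/3600 = 0.2983 m³/s.
Cross-sectional area A = πD²/4 = π(0.5007)²/4 = 0.1969 m²; mean velocity V = Q/A = 0.2983/0.1969 = 1.515 m/s.
Reynolds number Re = ρVD/μ = 1140 · 1.515 · 0.5007 / 0.001 = 8.648e+05.
Re > 4000 → turbulent. Relative roughness ε/D = 8.3e-05/0.5007 = 0.000166. Swamee-Jain: f = 0.25/(log₁₀[0.000166/3.7 + 5.74/8.648e+05^0.9])² = 0.25/(log₁₀[4.48e-05 + 2.6e-05])² = 0.25/(-4.15)² = 0.01452.
Total minor-loss coefficient ΣK = 1·0.52 + 3·0.22 + 4·0.21 = 2.02.
ΔP = [f·L/D + ΣK]·(ρV²/2) = [0.01452·484.9/0.5007 + 2.02]·(1140·1.515²/2) = [14.06 + 2.02]·1309 = 2.104e+04 Pa.
Pumping power P = QΔP = 0.2983·2.104e+04 = 6277.3 W = 6.277 kW.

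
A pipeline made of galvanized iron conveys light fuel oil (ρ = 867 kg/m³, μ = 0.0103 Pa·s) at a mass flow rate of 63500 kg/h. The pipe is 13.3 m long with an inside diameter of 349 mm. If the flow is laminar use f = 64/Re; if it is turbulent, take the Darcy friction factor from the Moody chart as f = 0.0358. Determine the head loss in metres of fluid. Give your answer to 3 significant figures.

h_f ≈ 0.00315 m

ṁ = 63500 kg/h = 63500/3600 = 17.64 kg/s.
A = πD²/4 = π(0.349)²/4 = 0.09566 m²; mean velocity V = ṁ/(ρA) = 17.64/(867 · 0.09566) = 0.2127 m/s.
Reynolds number Re = ρVD/μ = 867 · 0.2127 · 0.349 / 0.0103 = 6248.
Re > 4000 → turbulent; use the Moody-chart value f = 0.0358.
Darcy-Weisbach: ΔP = f(L/D)(ρV²/2) = 0.0358·(13.3/0.349)·(867·0.2127²/2) = 0.0358·38.11·19.61 = 26.75 Pa.
Head loss h_f = ΔP/(ρg) = 26.75/(867·9.81) = 0.00315 m.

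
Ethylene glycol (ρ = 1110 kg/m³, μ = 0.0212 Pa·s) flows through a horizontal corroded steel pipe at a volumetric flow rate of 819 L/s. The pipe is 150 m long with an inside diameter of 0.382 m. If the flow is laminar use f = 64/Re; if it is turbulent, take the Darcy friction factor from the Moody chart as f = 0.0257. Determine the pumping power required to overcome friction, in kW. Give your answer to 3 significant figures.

P ≈ 234 kW

Q = 819 L/s = 819/1000 = 0.819 m³/s.
Cross-sectional area A = πD²/4 = π(0.382)²/4 = 0.1146 m²; mean velocity V = Q/A = 0.819/0.1146 = 7.146 m/s.
Reynolds number Re = ρVD/μ = 1110 · 7.146 · 0.382 / 0.0212 = 1.429e+05.
Re > 4000 → turbulent; use the Moody-chart value f = 0.0257.
Darcy-Weisbach: ΔP = f(L/D)(ρV²/2) = 0.0257·(150/0.382)·(1110·7.146²/2) = 0.0257·392.7·2.834e+04 = 2.86e+05 Pa.
Pumping power P = QΔP = 0.819·2.86e+05 = 234200 W = 234 kW.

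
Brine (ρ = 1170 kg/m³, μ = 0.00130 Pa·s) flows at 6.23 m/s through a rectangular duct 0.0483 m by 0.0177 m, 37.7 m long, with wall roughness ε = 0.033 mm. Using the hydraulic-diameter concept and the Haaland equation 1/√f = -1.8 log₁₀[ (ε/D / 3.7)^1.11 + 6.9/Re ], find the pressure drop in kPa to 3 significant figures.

Hydraulic diameter D_h = 4A/P = 4·(0.0483·0.0177)/(2·(0.0483+0.0177)) = 0.00342/0.132 = 0.02591 m.
Re = ρVD_h/μ = 1170·6.23·0.02591/0.0013 = 1.453e+05.
ε/D_h = 3.3e-05/0.02591 = 0.00127; Haaland gives 1/√f = -1.8 log₁₀[0.000143+4.75e-05] = 6.695, so f = 0.02231.
ΔP = f(L/D_h)(ρV²/2) = 0.02231·37.7/0.02591·2.271e+04 = 7.371e+05 Pa.
ΔP = 737 kPa.

ΔP ≈ 737 kPa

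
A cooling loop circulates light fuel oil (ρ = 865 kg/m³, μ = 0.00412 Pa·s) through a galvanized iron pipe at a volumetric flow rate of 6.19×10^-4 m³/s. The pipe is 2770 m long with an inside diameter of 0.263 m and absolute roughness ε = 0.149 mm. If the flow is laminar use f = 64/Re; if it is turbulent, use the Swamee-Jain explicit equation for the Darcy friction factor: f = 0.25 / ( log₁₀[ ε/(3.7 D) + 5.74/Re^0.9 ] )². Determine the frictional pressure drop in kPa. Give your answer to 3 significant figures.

ΔP ≈ 0.0602 kPa

Cross-sectional area A = πD²/4 = π(0.263)²/4 = 0.05433 m²; mean velocity V = Q/A = 0.000619/0.05433 = 0.01139 m/s.
Reynolds number Re = ρVD/μ = 865 · 0.01139 · 0.263 / 0.00412 = 629.2.
Re < 2300 → laminar flow, so f = 64/Re = 64/629.2 = 0.1017 (the turbulent correlation is not needed).
Darcy-Weisbach: ΔP = f(L/D)(ρV²/2) = 0.1017·(2770/0.263)·(865·0.01139²/2) = 0.1017·1.053e+04·0.05615 = 60.16 Pa.
ΔP = 60.16 Pa = 0.0602 kPa.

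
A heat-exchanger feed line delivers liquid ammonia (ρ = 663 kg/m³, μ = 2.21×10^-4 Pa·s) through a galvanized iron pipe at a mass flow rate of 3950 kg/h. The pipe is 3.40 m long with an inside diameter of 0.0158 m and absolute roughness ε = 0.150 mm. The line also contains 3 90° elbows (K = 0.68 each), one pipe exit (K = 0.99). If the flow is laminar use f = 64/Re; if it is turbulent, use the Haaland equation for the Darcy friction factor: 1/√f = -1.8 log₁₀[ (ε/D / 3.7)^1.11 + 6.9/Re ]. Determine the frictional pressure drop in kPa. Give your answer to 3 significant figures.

ΔP ≈ 262 kPa

ṁ = 3950 kg/h = 3950/3600 = 1.097 kg/s.
A = πD²/4 = π(0.0158)²/4 = 0.0001961 m²; mean velocity V = ṁ/(ρA) = 1.097/(663 · 0.0001961) = 8.441 m/s.
Reynolds number Re = ρVD/μ = 663 · 8.441 · 0.0158 / 0.000221 = 4.001e+05.
Re > 4000 → turbulent. Relative roughness ε/D = 0.00015/0.0158 = 0.00949. Haaland: 1/√f = -1.8 log₁₀[(0.00949/3.7)^1.11 + 6.9/4.001e+05] = -1.8 log₁₀[0.00133 + 1.72e-05] = 5.166, so f = 0.03747.
Total minor-loss coefficient ΣK = 3·0.68 + 1·0.99 = 3.03.
ΔP = [f·L/D + ΣK]·(ρV²/2) = [0.03747·3.4/0.0158 + 3.03]·(663·8.441²/2) = [8.062 + 3.03]·2.362e+04 = 2.62e+05 Pa.
ΔP = 2.62e+05 Pa = 262 kPa.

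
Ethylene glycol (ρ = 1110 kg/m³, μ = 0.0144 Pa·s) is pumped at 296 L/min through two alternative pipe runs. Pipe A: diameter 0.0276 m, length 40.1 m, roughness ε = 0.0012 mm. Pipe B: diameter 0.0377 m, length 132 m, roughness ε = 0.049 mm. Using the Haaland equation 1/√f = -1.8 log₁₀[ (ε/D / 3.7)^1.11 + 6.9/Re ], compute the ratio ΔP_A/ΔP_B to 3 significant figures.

ΔP_A/ΔP_B ≈ 1.25

Pipe A: V = Q/A = 0.004933/0.0005983 = 8.246 m/s; Re = 1.754e+04; ε/D = 4.35e-05; Haaland → f = 0.02667; ΔP_A = f(L/D)(ρV²/2) = 1.462e+06 Pa.
Pipe B: V = Q/A = 0.004933/0.001116 = 4.419 m/s; Re = 1.284e+04; ε/D = 0.0013; Haaland → f = 0.03081; ΔP_B = f(L/D)(ρV²/2) = 1.169e+06 Pa.
ΔP_A/ΔP_B = 1.462e+06/1.169e+06 = 1.25.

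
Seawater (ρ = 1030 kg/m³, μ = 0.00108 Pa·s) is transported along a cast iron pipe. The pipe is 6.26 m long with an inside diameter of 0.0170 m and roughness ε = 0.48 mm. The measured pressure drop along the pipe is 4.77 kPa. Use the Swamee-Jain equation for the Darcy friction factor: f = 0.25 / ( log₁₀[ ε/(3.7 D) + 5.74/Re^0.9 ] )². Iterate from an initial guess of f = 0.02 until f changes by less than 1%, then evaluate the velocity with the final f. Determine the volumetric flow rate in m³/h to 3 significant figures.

Rearranging Darcy-Weisbach: V = √(2·ΔP·D/(f·L·ρ)). With ε/D = 0.00048/0.017 = 0.0282, iterate starting from f = 0.02:
  f = 0.02 → V = √(2·4770·0.017/(0.02·6.26·1030)) = 1.121 m/s; Re = ρVD/μ = 1.818e+04; f → 0.05823
  f = 0.05823 → V = 0.6572 m/s; Re = 1.066e+04; f → 0.05972
  f = 0.05972 → V = 0.649 m/s; Re = 1.052e+04; f → 0.05976
Converged (Δf/f < 1%). With the final f = 0.05976: V = √(2·4770·0.017/(0.05976·6.26·1030)) = 0.6488 m/s.
Q = V·A = 0.6488·(π/4·0.017²) = 0.0001473 m³/s = 0.530 m³/h.

Q ≈ 0.530 m³/h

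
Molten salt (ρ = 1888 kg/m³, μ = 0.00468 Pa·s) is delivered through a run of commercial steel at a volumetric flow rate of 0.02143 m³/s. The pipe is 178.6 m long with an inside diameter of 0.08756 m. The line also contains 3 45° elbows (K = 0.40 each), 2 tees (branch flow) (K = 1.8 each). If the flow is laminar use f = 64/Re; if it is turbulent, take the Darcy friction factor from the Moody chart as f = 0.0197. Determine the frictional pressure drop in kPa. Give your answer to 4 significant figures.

ΔP ≈ 537.9 kPa

Cross-sectional area A = πD²/4 = π(0.08756)²/4 = 0.006021 m²; mean velocity V = Q/A = 0.02143/0.006021 = 3.559 m/s.
Reynolds number Re = ρVD/μ = 1888 · 3.559 · 0.08756 / 0.00468 = 1.257e+05.
Re > 4000 → turbulent; use the Moody-chart value f = 0.0197.
Total minor-loss coefficient ΣK = 3·0.4 + 2·1.8 = 4.8.
ΔP = [f·L/D + ΣK]·(ρV²/2) = [0.0197·178.6/0.08756 + 4.8]·(1888·3.559²/2) = [40.18 + 4.8]·1.196e+04 = 5.379e+05 Pa.
ΔP = 5.379e+05 Pa = 537.9 kPa.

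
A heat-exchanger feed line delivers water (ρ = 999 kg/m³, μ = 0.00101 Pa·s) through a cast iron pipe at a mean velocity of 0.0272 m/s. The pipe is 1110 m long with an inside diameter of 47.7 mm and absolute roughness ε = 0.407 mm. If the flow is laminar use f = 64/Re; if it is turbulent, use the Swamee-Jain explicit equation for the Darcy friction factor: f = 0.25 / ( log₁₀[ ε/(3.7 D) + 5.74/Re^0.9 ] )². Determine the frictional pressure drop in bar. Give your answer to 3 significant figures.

ΔP ≈ 0.00429 bar

Reynolds number Re = ρVD/μ = 999 · 0.0272 · 0.0477 / 0.00101 = 1283.
Re < 2300 → laminar flow, so f = 64/Re = 64/1283 = 0.04987 (the turbulent correlation is not needed).
Darcy-Weisbach: ΔP = f(L/D)(ρV²/2) = 0.04987·(1110/0.0477)·(999·0.0272²/2) = 0.04987·2.327e+04·0.3696 = 428.9 Pa.
ΔP = 428.9 Pa = 0.00429 bar.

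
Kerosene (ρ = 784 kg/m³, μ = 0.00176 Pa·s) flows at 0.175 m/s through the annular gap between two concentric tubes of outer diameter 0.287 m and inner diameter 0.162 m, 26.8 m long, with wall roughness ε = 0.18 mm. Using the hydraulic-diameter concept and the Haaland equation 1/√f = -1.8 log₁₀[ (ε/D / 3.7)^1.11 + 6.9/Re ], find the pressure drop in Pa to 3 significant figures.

Hydraulic diameter D_h = 4A/P = D_o - D_i = 0.287 - 0.162 = 0.125 m.
Re = ρVD_h/μ = 784·0.175·0.125/0.00176 = 9744.
ε/D_h = 0.00018/0.125 = 0.00144; Haaland gives 1/√f = -1.8 log₁₀[0.000164+0.000708] = 5.507, so f = 0.03298.
ΔP = f(L/D_h)(ρV²/2) = 0.03298·26.8/0.125·12 = 84.87 Pa.

ΔP ≈ 84.9 Pa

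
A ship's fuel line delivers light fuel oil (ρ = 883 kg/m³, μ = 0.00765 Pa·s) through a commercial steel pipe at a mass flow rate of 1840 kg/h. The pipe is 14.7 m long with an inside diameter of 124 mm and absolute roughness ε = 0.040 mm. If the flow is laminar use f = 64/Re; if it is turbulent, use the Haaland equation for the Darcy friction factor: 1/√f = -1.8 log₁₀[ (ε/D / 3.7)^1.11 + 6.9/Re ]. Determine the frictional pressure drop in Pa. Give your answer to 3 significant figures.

ΔP ≈ 11.2 Pa

ṁ = 1840 kg/h = 1840/3600 = 0.5111 kg/s.
A = πD²/4 = π(0.124)²/4 = 0.01208 m²; mean velocity V = ṁ/(ρA) = 0.5111/(883 · 0.01208) = 0.04793 m/s.
Reynolds number Re = ρVD/μ = 883 · 0.04793 · 0.124 / 0.00765 = 686.
Re < 2300 → laminar flow, so f = 64/Re = 64/686 = 0.09329 (the turbulent correlation is not needed).
Darcy-Weisbach: ΔP = f(L/D)(ρV²/2) = 0.09329·(14.7/0.124)·(883·0.04793²/2) = 0.09329·118.5·1.014 = 11.22 Pa.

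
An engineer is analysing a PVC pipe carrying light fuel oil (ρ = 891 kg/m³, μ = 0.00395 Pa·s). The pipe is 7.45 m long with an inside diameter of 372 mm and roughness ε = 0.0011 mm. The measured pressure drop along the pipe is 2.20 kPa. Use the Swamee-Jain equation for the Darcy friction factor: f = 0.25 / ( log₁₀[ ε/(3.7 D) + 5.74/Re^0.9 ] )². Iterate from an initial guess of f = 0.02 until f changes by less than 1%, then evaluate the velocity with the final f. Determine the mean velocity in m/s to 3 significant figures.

V ≈ 4.20 m/s

Rearranging Darcy-Weisbach: V = √(2·ΔP·D/(f·L·ρ)). With ε/D = 1.1e-06/0.372 = 2.96e-06, iterate starting from f = 0.02:
  f = 0.02 → V = √(2·2200·0.372/(0.02·7.45·891)) = 3.511 m/s; Re = ρVD/μ = 2.946e+05; f → 0.01446
  f = 0.01446 → V = 4.13 m/s; Re = 3.465e+05; f → 0.01403
  f = 0.01403 → V = 4.192 m/s; Re = 3.518e+05; f → 0.01399
Converged (Δf/f < 1%). With the final f = 0.01399: V = √(2·2200·0.372/(0.01399·7.45·891)) = 4.198 m/s.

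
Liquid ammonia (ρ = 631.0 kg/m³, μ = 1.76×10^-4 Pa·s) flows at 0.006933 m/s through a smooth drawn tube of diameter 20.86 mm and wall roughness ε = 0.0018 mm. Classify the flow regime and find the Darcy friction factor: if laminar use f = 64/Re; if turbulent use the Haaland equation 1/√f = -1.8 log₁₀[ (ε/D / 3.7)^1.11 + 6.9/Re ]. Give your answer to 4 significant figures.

f ≈ 0.1234

Re = ρVD/μ = 631·0.006933·0.02086/0.000176 = 518.5.
Re < 2300 → laminar, so f = 64/Re = 0.1234 (roughness is irrelevant in laminar flow).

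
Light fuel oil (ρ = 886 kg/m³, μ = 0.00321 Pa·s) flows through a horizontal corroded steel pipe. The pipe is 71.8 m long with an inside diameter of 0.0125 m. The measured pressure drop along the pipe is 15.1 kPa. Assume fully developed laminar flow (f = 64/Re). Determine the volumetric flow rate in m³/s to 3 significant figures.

Q ≈ 3.93×10^-5 m³/s

For laminar flow, f = 64/Re with Re = ρVD/μ, so Darcy-Weisbach reduces to ΔP = 32μLV/D². Solving for V: V = ΔP·D²/(32μL) = 1.51e+04·(0.0125)²/(32·0.00321·71.8) = 0.3199 m/s.
Check: Re = ρVD/μ = 886·0.3199·0.0125/0.00321 = 1104 < 2300, so the laminar assumption holds.
Q = V·A = 0.3199·(π/4·0.0125²) = 3.926e-05 m³/s = 3.93×10^-5 m³/s.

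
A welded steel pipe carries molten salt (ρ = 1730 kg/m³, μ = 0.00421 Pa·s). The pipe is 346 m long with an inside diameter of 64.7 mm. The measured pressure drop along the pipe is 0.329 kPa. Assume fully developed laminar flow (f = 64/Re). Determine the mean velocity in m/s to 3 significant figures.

V ≈ 0.0295 m/s

For laminar flow, f = 64/Re with Re = ρVD/μ, so Darcy-Weisbach reduces to ΔP = 32μLV/D². Solving for V: V = ΔP·D²/(32μL) = 329·(0.0647)²/(32·0.00421·346) = 0.02955 m/s.
Check: Re = ρVD/μ = 1730·0.02955·0.0647/0.00421 = 785.5 < 2300, so the laminar assumption holds.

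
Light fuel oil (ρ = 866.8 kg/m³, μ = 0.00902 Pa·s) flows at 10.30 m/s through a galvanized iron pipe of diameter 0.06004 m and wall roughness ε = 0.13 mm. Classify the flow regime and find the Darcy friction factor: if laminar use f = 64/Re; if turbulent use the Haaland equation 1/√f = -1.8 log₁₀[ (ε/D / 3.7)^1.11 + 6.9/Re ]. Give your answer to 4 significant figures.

Re = ρVD/μ = 866.8·10.3·0.06004/0.00902 = 5.943e+04.
Re > 4000 → turbulent. ε/D = 0.00013/0.06004 = 0.00217; Haaland: 1/√f = -1.8 log₁₀[0.000258 + 0.000116] = 6.169, so f = 0.02628.

f ≈ 0.02628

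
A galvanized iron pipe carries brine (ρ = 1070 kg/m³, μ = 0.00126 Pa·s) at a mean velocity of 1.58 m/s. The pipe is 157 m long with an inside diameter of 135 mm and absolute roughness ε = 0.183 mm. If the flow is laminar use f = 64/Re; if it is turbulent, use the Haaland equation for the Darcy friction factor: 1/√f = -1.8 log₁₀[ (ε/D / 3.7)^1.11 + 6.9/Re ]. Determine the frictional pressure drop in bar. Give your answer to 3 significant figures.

Reynolds number Re = ρVD/μ = 1070 · 1.58 · 0.135 / 0.00126 = 1.811e+05.
Re > 4000 → turbulent. Relative roughness ε/D = 0.000183/0.135 = 0.00136. Haaland: 1/√f = -1.8 log₁₀[(0.00136/3.7)^1.11 + 6.9/1.811e+05] = -1.8 log₁₀[0.000153 + 3.81e-05] = 6.692, so f = 0.02233.
Darcy-Weisbach: ΔP = f(L/D)(ρV²/2) = 0.02233·(157/0.135)·(1070·1.58²/2) = 0.02233·1163·1336 = 3.468e+04 Pa.
ΔP = 3.468e+04 Pa = 0.347 bar.

ΔP ≈ 0.347 bar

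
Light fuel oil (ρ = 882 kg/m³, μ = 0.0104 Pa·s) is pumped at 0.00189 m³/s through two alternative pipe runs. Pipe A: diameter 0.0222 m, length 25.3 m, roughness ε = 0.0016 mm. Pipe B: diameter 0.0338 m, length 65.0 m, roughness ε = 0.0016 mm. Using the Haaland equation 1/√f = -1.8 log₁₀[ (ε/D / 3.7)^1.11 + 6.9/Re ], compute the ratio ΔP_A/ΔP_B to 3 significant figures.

ΔP_A/ΔP_B ≈ 2.83

Pipe A: V = Q/A = 0.00189/0.0003871 = 4.883 m/s; Re = 9193; ε/D = 7.21e-05; Haaland → f = 0.03168; ΔP_A = f(L/D)(ρV²/2) = 3.796e+05 Pa.
Pipe B: V = Q/A = 0.00189/0.0008973 = 2.106 m/s; Re = 6038; ε/D = 4.73e-05; Haaland → f = 0.03569; ΔP_B = f(L/D)(ρV²/2) = 1.343e+05 Pa.
ΔP_A/ΔP_B = 3.796e+05/1.343e+05 = 2.83.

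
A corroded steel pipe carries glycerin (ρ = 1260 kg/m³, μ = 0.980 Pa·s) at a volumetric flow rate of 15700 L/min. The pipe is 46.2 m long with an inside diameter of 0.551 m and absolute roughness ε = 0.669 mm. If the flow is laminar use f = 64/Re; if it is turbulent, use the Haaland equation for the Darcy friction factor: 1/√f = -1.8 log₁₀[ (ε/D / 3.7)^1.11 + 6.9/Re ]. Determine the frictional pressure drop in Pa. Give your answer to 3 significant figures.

Q = 15700 L/min = 15700/60000 = 0.2617 m³/s.
Cross-sectional area A = πD²/4 = π(0.551)²/4 = 0.2384 m²; mean velocity V = Q/A = 0.2617/0.2384 = 1.097 m/s.
Reynolds number Re = ρVD/μ = 1260 · 1.097 · 0.551 / 0.98 = 777.4.
Re < 2300 → laminar flow, so f = 64/Re = 64/777.4 = 0.08232 (the turbulent correlation is not needed).
Darcy-Weisbach: ΔP = f(L/D)(ρV²/2) = 0.08232·(46.2/0.551)·(1260·1.097²/2) = 0.08232·83.85·758.7 = 5237 Pa.

ΔP ≈ 5240 Pa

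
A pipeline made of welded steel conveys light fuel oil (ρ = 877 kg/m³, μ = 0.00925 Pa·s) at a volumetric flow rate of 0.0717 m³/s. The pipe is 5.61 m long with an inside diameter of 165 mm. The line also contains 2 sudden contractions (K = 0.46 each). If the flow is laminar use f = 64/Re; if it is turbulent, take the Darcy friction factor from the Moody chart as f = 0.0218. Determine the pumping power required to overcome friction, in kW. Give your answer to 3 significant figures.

P ≈ 0.587 kW

Cross-sectional area A = πD²/4 = π(0.165)²/4 = 0.02138 m²; mean velocity V = Q/A = 0.0717/0.02138 = 3.353 m/s.
Reynolds number Re = ρVD/μ = 877 · 3.353 · 0.165 / 0.00925 = 5.246e+04.
Re > 4000 → turbulent; use the Moody-chart value f = 0.0218.
Total minor-loss coefficient ΣK = 2·0.46 = 0.92.
ΔP = [f·L/D + ΣK]·(ρV²/2) = [0.0218·5.61/0.165 + 0.92]·(877·3.353²/2) = [0.7412 + 0.92]·4931 = 8191 Pa.
Pumping power P = QΔP = 0.0717·8191 = 587.3 W = 0.587 kW.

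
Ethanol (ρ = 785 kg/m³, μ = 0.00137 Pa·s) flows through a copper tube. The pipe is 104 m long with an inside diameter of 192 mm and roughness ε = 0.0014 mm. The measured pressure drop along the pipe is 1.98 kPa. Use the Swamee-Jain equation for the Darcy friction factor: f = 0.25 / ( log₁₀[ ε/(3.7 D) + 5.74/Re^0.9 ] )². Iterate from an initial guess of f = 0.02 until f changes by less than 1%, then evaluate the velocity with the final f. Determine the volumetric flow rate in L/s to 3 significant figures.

Q ≈ 20.3 L/s

Rearranging Darcy-Weisbach: V = √(2·ΔP·D/(f·L·ρ)). With ε/D = 1.4e-06/0.192 = 7.29e-06, iterate starting from f = 0.02:
  f = 0.02 → V = √(2·1980·0.192/(0.02·104·785)) = 0.6824 m/s; Re = ρVD/μ = 7.507e+04; f → 0.01902
  f = 0.01902 → V = 0.6997 m/s; Re = 7.698e+04; f → 0.01892
Converged (Δf/f < 1%). With the final f = 0.01892: V = √(2·1980·0.192/(0.01892·104·785)) = 0.7016 m/s.
Q = V·A = 0.7016·(π/4·0.192²) = 0.02031 m³/s = 20.3 L/s.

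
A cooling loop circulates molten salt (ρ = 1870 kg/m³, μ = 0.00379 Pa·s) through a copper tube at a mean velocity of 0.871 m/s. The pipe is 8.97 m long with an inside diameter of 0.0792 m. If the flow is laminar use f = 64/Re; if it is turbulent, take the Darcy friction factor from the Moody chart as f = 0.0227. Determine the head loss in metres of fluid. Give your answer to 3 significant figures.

h_f ≈ 0.0994 m

Reynolds number Re = ρVD/μ = 1870 · 0.871 · 0.0792 / 0.00379 = 3.404e+04.
Re > 4000 → turbulent; use the Moody-chart value f = 0.0227.
Darcy-Weisbach: ΔP = f(L/D)(ρV²/2) = 0.0227·(8.97/0.0792)·(1870·0.871²/2) = 0.0227·113.3·709.3 = 1824 Pa.
Head loss h_f = ΔP/(ρg) = 1824/(1870·9.81) = 0.0994 m.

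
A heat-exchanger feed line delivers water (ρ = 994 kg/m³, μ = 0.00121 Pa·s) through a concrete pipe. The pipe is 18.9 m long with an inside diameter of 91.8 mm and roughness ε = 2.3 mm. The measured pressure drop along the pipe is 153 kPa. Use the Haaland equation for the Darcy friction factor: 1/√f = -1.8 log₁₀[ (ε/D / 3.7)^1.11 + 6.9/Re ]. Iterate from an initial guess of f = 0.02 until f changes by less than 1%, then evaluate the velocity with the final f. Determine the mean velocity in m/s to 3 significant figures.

V ≈ 5.30 m/s

Rearranging Darcy-Weisbach: V = √(2·ΔP·D/(f·L·ρ)). With ε/D = 0.0023/0.0918 = 0.0251, iterate starting from f = 0.02:
  f = 0.02 → V = √(2·1.53e+05·0.0918/(0.02·18.9·994)) = 8.647 m/s; Re = ρVD/μ = 6.521e+05; f → 0.05328
  f = 0.05328 → V = 5.297 m/s; Re = 3.995e+05; f → 0.05332
Converged (Δf/f < 1%). With the final f = 0.05332: V = √(2·1.53e+05·0.0918/(0.05332·18.9·994)) = 5.296 m/s.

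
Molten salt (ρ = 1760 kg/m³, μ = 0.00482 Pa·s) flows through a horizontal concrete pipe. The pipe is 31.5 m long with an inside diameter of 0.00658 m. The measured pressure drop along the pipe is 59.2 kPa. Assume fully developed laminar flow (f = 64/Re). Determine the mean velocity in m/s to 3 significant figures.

For laminar flow, f = 64/Re with Re = ρVD/μ, so Darcy-Weisbach reduces to ΔP = 32μLV/D². Solving for V: V = ΔP·D²/(32μL) = 5.92e+04·(0.00658)²/(32·0.00482·31.5) = 0.5276 m/s.
Check: Re = ρVD/μ = 1760·0.5276·0.00658/0.00482 = 1268 < 2300, so the laminar assumption holds.

V ≈ 0.528 m/s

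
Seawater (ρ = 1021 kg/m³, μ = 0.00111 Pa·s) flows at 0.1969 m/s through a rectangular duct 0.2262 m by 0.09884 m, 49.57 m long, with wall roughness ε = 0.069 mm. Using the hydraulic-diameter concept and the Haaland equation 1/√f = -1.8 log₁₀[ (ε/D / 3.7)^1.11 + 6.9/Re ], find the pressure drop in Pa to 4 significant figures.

ΔP ≈ 181.3 Pa

Hydraulic diameter D_h = 4A/P = 4·(0.2262·0.09884)/(2·(0.2262+0.09884)) = 0.08943/0.6501 = 0.1376 m.
Re = ρVD_h/μ = 1021·0.1969·0.1376/0.00111 = 2.492e+04.
ε/D_h = 6.9e-05/0.1376 = 0.000502; Haaland gives 1/√f = -1.8 log₁₀[5.09e-05+0.000277] = 6.272, so f = 0.02542.
ΔP = f(L/D_h)(ρV²/2) = 0.02542·49.57/0.1376·19.79 = 181.3 Pa.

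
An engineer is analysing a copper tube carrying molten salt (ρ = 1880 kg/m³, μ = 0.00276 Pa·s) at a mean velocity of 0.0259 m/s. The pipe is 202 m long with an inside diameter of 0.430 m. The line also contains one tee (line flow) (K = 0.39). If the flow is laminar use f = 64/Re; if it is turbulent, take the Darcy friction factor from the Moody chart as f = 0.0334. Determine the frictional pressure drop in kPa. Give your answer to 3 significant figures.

Reynolds number Re = ρVD/μ = 1880 · 0.0259 · 0.43 / 0.00276 = 7586.
Re > 4000 → turbulent; use the Moody-chart value f = 0.0334.
Total minor-loss coefficient ΣK = 1·0.39 = 0.39.
ΔP = [f·L/D + ΣK]·(ρV²/2) = [0.0334·202/0.43 + 0.39]·(1880·0.0259²/2) = [15.69 + 0.39]·0.6306 = 10.14 Pa.
ΔP = 10.14 Pa = 0.0101 kPa.

ΔP ≈ 0.0101 kPa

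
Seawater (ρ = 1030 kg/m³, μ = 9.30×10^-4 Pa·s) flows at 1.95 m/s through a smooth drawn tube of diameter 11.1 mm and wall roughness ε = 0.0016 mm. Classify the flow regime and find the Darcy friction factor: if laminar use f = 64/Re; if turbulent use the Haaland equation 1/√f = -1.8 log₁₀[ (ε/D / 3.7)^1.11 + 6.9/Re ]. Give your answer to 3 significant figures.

Re = ρVD/μ = 1030·1.95·0.0111/0.00093 = 2.397e+04.
Re > 4000 → turbulent. ε/D = 1.6e-06/0.0111 = 0.000144; Haaland: 1/√f = -1.8 log₁₀[1.28e-05 + 0.000288] = 6.34, so f = 0.02488.

f ≈ 0.0249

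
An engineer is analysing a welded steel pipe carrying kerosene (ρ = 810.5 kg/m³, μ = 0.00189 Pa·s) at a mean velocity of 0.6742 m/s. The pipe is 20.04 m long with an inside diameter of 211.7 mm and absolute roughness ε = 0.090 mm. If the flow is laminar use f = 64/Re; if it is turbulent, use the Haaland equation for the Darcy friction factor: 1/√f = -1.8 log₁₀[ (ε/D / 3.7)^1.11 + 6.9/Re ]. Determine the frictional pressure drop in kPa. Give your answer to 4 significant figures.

ΔP ≈ 0.3709 kPa

Reynolds number Re = ρVD/μ = 810.5 · 0.6742 · 0.2117 / 0.00189 = 6.121e+04.
Re > 4000 → turbulent. Relative roughness ε/D = 9e-05/0.2117 = 0.000425. Haaland: 1/√f = -1.8 log₁₀[(0.000425/3.7)^1.11 + 6.9/6.121e+04] = -1.8 log₁₀[4.24e-05 + 0.000113] = 6.857, so f = 0.02127.
Darcy-Weisbach: ΔP = f(L/D)(ρV²/2) = 0.02127·(20.04/0.2117)·(810.5·0.6742²/2) = 0.02127·94.66·184.2 = 370.9 Pa.
ΔP = 370.9 Pa = 0.3709 kPa.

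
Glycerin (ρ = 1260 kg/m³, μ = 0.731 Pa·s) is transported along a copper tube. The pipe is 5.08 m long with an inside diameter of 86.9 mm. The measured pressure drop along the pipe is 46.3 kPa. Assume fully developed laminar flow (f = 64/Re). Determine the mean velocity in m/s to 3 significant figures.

V ≈ 2.94 m/s

For laminar flow, f = 64/Re with Re = ρVD/μ, so Darcy-Weisbach reduces to ΔP = 32μLV/D². Solving for V: V = ΔP·D²/(32μL) = 4.63e+04·(0.0869)²/(32·0.731·5.08) = 2.942 m/s.
Check: Re = ρVD/μ = 1260·2.942·0.0869/0.731 = 440.7 < 2300, so the laminar assumption holds.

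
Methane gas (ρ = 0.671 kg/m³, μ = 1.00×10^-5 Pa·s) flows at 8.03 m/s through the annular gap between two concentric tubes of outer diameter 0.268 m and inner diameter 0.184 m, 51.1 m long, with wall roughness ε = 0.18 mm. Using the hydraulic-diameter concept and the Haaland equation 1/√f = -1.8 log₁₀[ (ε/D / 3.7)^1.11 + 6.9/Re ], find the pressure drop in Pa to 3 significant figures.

Hydraulic diameter D_h = 4A/P = D_o - D_i = 0.268 - 0.184 = 0.084 m.
Re = ρVD_h/μ = 0.671·8.03·0.084/1e-05 = 4.526e+04.
ε/D_h = 0.00018/0.084 = 0.00214; Haaland gives 1/√f = -1.8 log₁₀[0.000255+0.000152] = 6.102, so f = 0.02686.
ΔP = f(L/D_h)(ρV²/2) = 0.02686·51.1/0.084·21.63 = 353.5 Pa.

ΔP ≈ 353 Pa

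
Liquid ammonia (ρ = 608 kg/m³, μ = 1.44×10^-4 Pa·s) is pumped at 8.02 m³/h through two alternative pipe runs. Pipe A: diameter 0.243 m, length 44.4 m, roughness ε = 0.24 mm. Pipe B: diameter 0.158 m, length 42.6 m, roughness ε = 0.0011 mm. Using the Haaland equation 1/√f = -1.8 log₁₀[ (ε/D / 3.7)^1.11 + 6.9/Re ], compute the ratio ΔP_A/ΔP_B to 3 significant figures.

Pipe A: V = Q/A = 0.002228/0.04638 = 0.04804 m/s; Re = 4.929e+04; ε/D = 0.000988; Haaland → f = 0.02374; ΔP_A = f(L/D)(ρV²/2) = 3.043 Pa.
Pipe B: V = Q/A = 0.002228/0.01961 = 0.1136 m/s; Re = 7.58e+04; ε/D = 6.96e-06; Haaland → f = 0.01892; ΔP_B = f(L/D)(ρV²/2) = 20.02 Pa.
ΔP_A/ΔP_B = 3.043/20.02 = 0.152.

ΔP_A/ΔP_B ≈ 0.152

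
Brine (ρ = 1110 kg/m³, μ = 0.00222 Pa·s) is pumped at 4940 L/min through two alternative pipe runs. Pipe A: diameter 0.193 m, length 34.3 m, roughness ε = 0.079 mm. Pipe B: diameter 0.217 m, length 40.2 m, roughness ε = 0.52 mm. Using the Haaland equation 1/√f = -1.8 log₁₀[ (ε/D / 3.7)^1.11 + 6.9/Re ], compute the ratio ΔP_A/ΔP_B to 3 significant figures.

Pipe A: V = Q/A = 0.08233/0.02926 = 2.814 m/s; Re = 2.716e+05; ε/D = 0.000409; Haaland → f = 0.01766; ΔP_A = f(L/D)(ρV²/2) = 1.38e+04 Pa.
Pipe B: V = Q/A = 0.08233/0.03698 = 2.226 m/s; Re = 2.415e+05; ε/D = 0.0024; Haaland → f = 0.02522; ΔP_B = f(L/D)(ρV²/2) = 1.285e+04 Pa.
ΔP_A/ΔP_B = 1.38e+04/1.285e+04 = 1.07.

ΔP_A/ΔP_B ≈ 1.07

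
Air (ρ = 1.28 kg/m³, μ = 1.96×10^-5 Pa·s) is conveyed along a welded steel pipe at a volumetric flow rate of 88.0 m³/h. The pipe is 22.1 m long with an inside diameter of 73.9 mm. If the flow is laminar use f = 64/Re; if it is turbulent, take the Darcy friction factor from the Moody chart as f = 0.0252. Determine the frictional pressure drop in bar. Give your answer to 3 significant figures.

ΔP ≈ 0.00157 bar

Q = 88.0 m³/h = 88.0/3600 = 0.02444 m³/s.
Cross-sectional area A = πD²/4 = π(0.0739)²/4 = 0.004289 m²; mean velocity V = Q/A = 0.02444/0.004289 = 5.699 m/s.
Reynolds number Re = ρVD/μ = 1.28 · 5.699 · 0.0739 / 1.96e-05 = 2.75e+04.
Re > 4000 → turbulent; use the Moody-chart value f = 0.0252.
Darcy-Weisbach: ΔP = f(L/D)(ρV²/2) = 0.0252·(22.1/0.0739)·(1.28·5.699²/2) = 0.0252·299.1·20.79 = 156.7 Pa.
ΔP = 156.7 Pa = 0.00157 bar.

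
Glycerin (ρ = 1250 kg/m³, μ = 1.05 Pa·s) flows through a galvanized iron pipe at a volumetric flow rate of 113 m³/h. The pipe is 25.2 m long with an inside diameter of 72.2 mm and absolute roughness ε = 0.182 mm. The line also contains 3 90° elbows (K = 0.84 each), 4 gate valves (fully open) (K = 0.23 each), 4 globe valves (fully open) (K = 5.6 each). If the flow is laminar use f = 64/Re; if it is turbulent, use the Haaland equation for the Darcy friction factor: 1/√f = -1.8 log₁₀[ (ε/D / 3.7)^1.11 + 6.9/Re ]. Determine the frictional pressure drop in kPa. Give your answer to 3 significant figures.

Q = 113 m³/h = 113/3600 = 0.03139 m³/s.
Cross-sectional area A = πD²/4 = π(0.0722)²/4 = 0.004094 m²; mean velocity V = Q/A = 0.03139/0.004094 = 7.667 m/s.
Reynolds number Re = ρVD/μ = 1250 · 7.667 · 0.0722 / 1.05 = 659.
Re < 2300 → laminar flow, so f = 64/Re = 64/659 = 0.09712 (the turbulent correlation is not needed).
Total minor-loss coefficient ΣK = 3·0.84 + 4·0.23 + 4·5.6 = 25.8.
ΔP = [f·L/D + ΣK]·(ρV²/2) = [0.09712·25.2/0.0722 + 25.8]·(1250·7.667²/2) = [33.9 + 25.8]·3.674e+04 = 2.195e+06 Pa.
ΔP = 2.195e+06 Pa = 2190 kPa.

ΔP ≈ 2190 kPa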